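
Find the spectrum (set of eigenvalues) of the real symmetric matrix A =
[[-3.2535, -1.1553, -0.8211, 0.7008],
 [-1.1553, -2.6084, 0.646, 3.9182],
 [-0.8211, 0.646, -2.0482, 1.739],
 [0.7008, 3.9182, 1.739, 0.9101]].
sigma(A) ≈ {-6, -3, -2, 4}

A is real symmetric, so its spectrum consists of real eigenvalues. Expanding the characteristic polynomial of the displayed matrix gives
  det(λ I - A) = p(λ) = λ^4 + (7)λ^3 + (-8)λ^2 + (-108)λ + (-144.0021).
Solving p(λ) = 0 yields eigenvalues ≈ -6, -3, -2, 4. (A is shown rounded to 4 decimals, so these recover the underlying integer eigenvalues to within that precision.)
Verification: the trace of A = -7 equals the sum of eigenvalues -7, and det(A) ≈ -144.0021 matches the eigenvalue product -144.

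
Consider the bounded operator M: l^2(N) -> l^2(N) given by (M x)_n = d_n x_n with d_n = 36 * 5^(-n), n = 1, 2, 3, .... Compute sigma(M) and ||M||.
sigma(M) = {36 * 5^(-n) : n ≥ 1} ∪ {0}; ||M|| = 36/5

A bounded diagonal operator on l^2 with diagonal entries d_n has spectrum equal to the closure of {d_n : n ≥ 1}: every d_n is an eigenvalue (with eigenvector e_n), so {d_n} ⊂ sigma(M); the spectrum is closed, so its closure is too; and for lambda not in the closure, (M - lambda I) has bounded inverse (the diagonal entries 1/(d_n - lambda) are bounded). For our sequence d_n = 36 * 5^(-n), n = 1, 2, 3, ...:
  - {d_n} = {36 * 5^(-n) : n ≥ 1}; the only limit point is 0
  - closure = {36 * 5^(-n) : n ≥ 1} ∪ {0}
For the norm: a diagonal operator has ||M|| = sup_n |d_n|. Here d_n = 36 * 5^(-n) is positive and decreasing, so sup_n |d_n| = d_1 = 36/5. So ||M|| = 36/5.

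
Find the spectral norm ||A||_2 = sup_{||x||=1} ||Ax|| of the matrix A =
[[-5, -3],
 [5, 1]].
||A||_2 = sqrt((60 + sqrt(3200))/2) ≈ 7.6344 (= sqrt(largest eigenvalue of A^T A))

||A||_2 = sigma_max(A) = sqrt(lambda_max(A^T A)). Form the symmetric matrix M = A^T A =
[[50, 20],
 [20, 10]].
Its characteristic polynomial (trace, determinant of M give the coefficients) is
  p(λ) = det(λ I - M) = λ^2 - 60λ + 100.
For λ^2 - 60λ + 100 the discriminant is 3200. It is nonnegative but not a perfect square, so the roots are real and irrational: λ = (60 ± sqrt(3200))/2 ≈ 58.2843, 1.7157.
So the eigenvalues of A^T A are ≈ 1.7157, 58.2843 (all ≥ 0, as they must be for A^T A). The largest is λ_max = (60 + sqrt(3200))/2 ≈ 58.2843, hence ||A||_2 = sqrt(λ_max) = sqrt((60 + sqrt(3200))/2) ≈ 7.6344.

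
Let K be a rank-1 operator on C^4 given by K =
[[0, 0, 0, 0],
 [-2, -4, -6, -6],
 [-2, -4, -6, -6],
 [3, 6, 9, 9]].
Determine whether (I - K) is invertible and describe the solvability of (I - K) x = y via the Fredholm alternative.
(I - K) is invertible (det(I - K) = 2 ≠ 0), so for every y in C^4 the equation (I - K) x = y has a unique solution.

K has rank 1, so it is an outer product K = u v^T: every row of K is a multiple of one row vector. Reading off the entries, u = (0, -2, -2, 3) and v = (1, 2, 3, 3) (row i of K equals u_i·v^T). A rank-one matrix u v^T satisfies K u = u (v·u) and kills the (3)-dimensional subspace v^⊥, so its characteristic polynomial is lambda^3 (lambda - v·u) with v·u = tr K = -1. Hence the eigenvalues of I - K are 1 (multiplicity 3) and 1 - (-1) = 2, so det(I - K) = 2. (Direct check: I - K =
[[1, 0, 0, 0],
 [2, 5, 6, 6],
 [2, 4, 7, 6],
 [-3, -6, -9, -8]]
has determinant 2.) The finite-dimensional Fredholm alternative says: either (I - K) is invertible, or ker(I - K) ≠ {0} and then range(I - K) = ker((I - K)^*)^⊥, with dim ker(I - K) = dim ker((I - K)^*). Since det(I - K) ≠ 0, 1 is not an eigenvalue of K and ker(I - K) = {0}, so we are in the first case: for every y there is a unique x = (I - K)^(-1) y. Explicitly, by the Sherman–Morrison formula, (I - u v^T)^(-1) = I + u v^T/(1 - v·u), i.e. (I - K)^(-1) = I + K/(2).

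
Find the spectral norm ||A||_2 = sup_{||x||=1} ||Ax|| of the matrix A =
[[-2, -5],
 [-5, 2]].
||A||_2 = sqrt(29) ≈ 5.3852 (= sqrt(largest eigenvalue of A^T A))

||A||_2 = sigma_max(A) = sqrt(lambda_max(A^T A)). Form the symmetric matrix M = A^T A =
[[29, 0],
 [0, 29]].
Its characteristic polynomial (trace, determinant of M give the coefficients) is
  p(λ) = det(λ I - M) = λ^2 - 58λ + 841.
For λ^2 - 58λ + 841 the discriminant is 0. It is a perfect square (0^2), so the roots are rational: λ = (58 ± 0)/2 = 29, 29.
So the eigenvalues of A^T A are ≈ 29, 29 (all ≥ 0, as they must be for A^T A). The largest is λ_max = 29, hence ||A||_2 = sqrt(λ_max) = sqrt(29) ≈ 5.3852.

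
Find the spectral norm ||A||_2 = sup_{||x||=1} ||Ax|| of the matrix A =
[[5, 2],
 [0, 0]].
||A||_2 = sqrt(29) ≈ 5.3852 (= sqrt(largest eigenvalue of A^T A))

||A||_2 = sigma_max(A) = sqrt(lambda_max(A^T A)). Form the symmetric matrix M = A^T A =
[[25, 10],
 [10, 4]].
Its characteristic polynomial (trace, determinant of M give the coefficients) is
  p(λ) = det(λ I - M) = λ^2 - 29λ.
For λ^2 - 29λ the discriminant is 841. It is a perfect square (29^2), so the roots are rational: λ = (29 ± 29)/2 = 29, 0.
So the eigenvalues of A^T A are ≈ 0, 29 (all ≥ 0, as they must be for A^T A). The largest is λ_max = 29, hence ||A||_2 = sqrt(λ_max) = sqrt(29) ≈ 5.3852.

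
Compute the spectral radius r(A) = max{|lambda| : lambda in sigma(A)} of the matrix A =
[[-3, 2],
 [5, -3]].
r(A) = (6 + sqrt(40))/2 ≈ 6.1623

The eigenvalues of A are the roots of its characteristic polynomial. With M = A (coefficients from the trace and determinant):
  p(λ) = det(λ I - M) = λ^2 + 6λ - 1.
For λ^2 + 6λ - 1 the discriminant is 40. It is nonnegative but not a perfect square, so the roots are real and irrational: λ = (-6 ± sqrt(40))/2 ≈ 0.1623, -6.1623.
Thus the eigenvalues (to 4 decimals) are 0.1623 (modulus 0.1623); -6.1623 (modulus 6.1623). The spectral radius is the largest modulus: r(A) = (6 + sqrt(40))/2 ≈ 6.1623. (Cross-check: r(A) ≤ ||A||_2 ≈ 6.8541; equality holds whenever A is normal, though it can also hold for some non-normal A.)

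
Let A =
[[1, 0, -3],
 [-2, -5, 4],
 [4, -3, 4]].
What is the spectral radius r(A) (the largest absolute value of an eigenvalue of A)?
r(A) ≈ 4.5317

The eigenvalues of A are the roots of its characteristic polynomial. With M = A (coefficients from the trace, the sum of principal 2x2 minors, and det A):
  p(λ) = det(λ I - M) = λ^3 + 3λ + 86.
No integer candidate from the rational root theorem (±divisors of 86) is a root, so the roots are irrational. The cubic discriminant is Δ = -199800 < 0, so there is one real root and a complex-conjugate pair. p(-5) = -54 and p(-4) = 10 have opposite signs, so a root lies in (-5, -4); Newton's method refines it to λ ≈ -4.1877. Dividing out (λ - (-4.1877)) leaves approximately λ^2 - 4.1877λ + 20.5365. For λ^2 - 4.1877λ + 20.5365 the discriminant is -64.6096. It is negative, so the remaining roots are the complex-conjugate pair λ ≈ 2.0938 ± 4.019i. Their product equals the constant term, so |λ|^2 ≈ 20.5365 and |λ| ≈ 4.5317.
Thus the eigenvalues (to 4 decimals) are -4.1877 (modulus 4.1877); 2.0938 ± 4.019i (modulus 4.5317). The spectral radius is the largest modulus: r(A) ≈ 4.5317. (Cross-check: r(A) ≤ ||A||_2 ≈ 8.3792; equality holds whenever A is normal, though it can also hold for some non-normal A.)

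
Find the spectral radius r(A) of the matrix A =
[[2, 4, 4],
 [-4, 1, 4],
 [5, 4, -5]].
r(A) ≈ 8.0469

The eigenvalues of A are the roots of its characteristic polynomial. With M = A (coefficients from the trace, the sum of principal 2x2 minors, and det A):
  p(λ) = det(λ I - M) = λ^3 + 2λ^2 - 33λ + 126.
No integer candidate from the rational root theorem (±divisors of 126) is a root, so the roots are irrational. The cubic discriminant is Δ = -434268 < 0, so there is one real root and a complex-conjugate pair. p(-9) = -144 and p(-8) = 6 have opposite signs, so a root lies in (-9, -8); Newton's method refines it to λ ≈ -8.0469. Dividing out (λ - (-8.0469)) leaves approximately λ^2 - 6.0469λ + 15.6583. For λ^2 - 6.0469λ + 15.6583 the discriminant is -26.0686. It is negative, so the remaining roots are the complex-conjugate pair λ ≈ 3.0234 ± 2.5529i. Their product equals the constant term, so |λ|^2 ≈ 15.6583 and |λ| ≈ 3.9571.
Thus the eigenvalues (to 4 decimals) are -8.0469 (modulus 8.0469); 3.0234 ± 2.5529i (modulus 3.9571). The spectral radius is the largest modulus: r(A) ≈ 8.0469. (Cross-check: r(A) ≤ ||A||_2 ≈ 9.4415; equality holds whenever A is normal, though it can also hold for some non-normal A.)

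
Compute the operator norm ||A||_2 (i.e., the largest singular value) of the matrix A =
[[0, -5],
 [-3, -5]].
||A||_2 = sqrt((59 + sqrt(2581))/2) ≈ 7.4096 (= sqrt(largest eigenvalue of A^T A))

||A||_2 = sigma_max(A) = sqrt(lambda_max(A^T A)). Form the symmetric matrix M = A^T A =
[[9, 15],
 [15, 50]].
Its characteristic polynomial (trace, determinant of M give the coefficients) is
  p(λ) = det(λ I - M) = λ^2 - 59λ + 225.
For λ^2 - 59λ + 225 the discriminant is 2581. It is nonnegative but not a perfect square, so the roots are real and irrational: λ = (59 ± sqrt(2581))/2 ≈ 54.9018, 4.0982.
So the eigenvalues of A^T A are ≈ 4.0982, 54.9018 (all ≥ 0, as they must be for A^T A). The largest is λ_max = (59 + sqrt(2581))/2 ≈ 54.9018, hence ||A||_2 = sqrt(λ_max) = sqrt((59 + sqrt(2581))/2) ≈ 7.4096.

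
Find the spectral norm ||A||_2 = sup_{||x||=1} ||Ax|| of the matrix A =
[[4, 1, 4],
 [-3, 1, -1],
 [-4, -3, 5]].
||A||_2 ≈ 7.1013 (= sqrt(largest eigenvalue of A^T A))

||A||_2 = sigma_max(A) = sqrt(lambda_max(A^T A)). Form the symmetric matrix M = A^T A =
[[41, 13, -1],
 [13, 11, -12],
 [-1, -12, 42]].
Its characteristic polynomial (trace, sum of principal 2x2 minors, determinant of M give the coefficients) is
  p(λ) = det(λ I - M) = λ^3 - 94λ^2 + 2321λ - 6241.
No integer candidate from the rational root theorem (±divisors of 6241) is a root, so the roots are irrational. The cubic discriminant is Δ = 309485281 > 0, so there are three distinct real roots. p(3) = -97 and p(4) = 1603 have opposite signs, so a root lies in (3, 4); Newton's method refines it to λ ≈ 3.0545. p(40) = 199 and p(41) = -173 have opposite signs, so a root lies in (40, 41); Newton's method refines it to λ ≈ 40.5165. p(50) = -191 and p(51) = 287 have opposite signs, so a root lies in (50, 51); Newton's method refines it to λ ≈ 50.429. Check (Vieta): the three roots sum to 94, matching tr M = 94.
So the eigenvalues of A^T A are ≈ 3.0545, 40.5165, 50.429 (all ≥ 0, as they must be for A^T A). The largest is λ_max ≈ 50.429, hence ||A||_2 = sqrt(λ_max) ≈ 7.1013.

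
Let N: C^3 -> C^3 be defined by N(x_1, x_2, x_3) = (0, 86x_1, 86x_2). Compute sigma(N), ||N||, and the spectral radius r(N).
sigma(N) = {0}; ||N|| = 86; r(N) = 0. (N is nilpotent with N^3 = 0.)

On C^3, N is a strictly lower-triangular matrix with 86 on the subdiagonal and zeros elsewhere, so its characteristic polynomial is lambda^3 and every eigenvalue is 0: sigma(N) = {0}. For the operator norm, N e_i = 86e_{i+1} for i = 1, ..., 2 and N e_3 = 0, so the singular values of N are 86 (with multiplicity 2) and 0; hence ||N|| = 86. The spectral radius r(N) = max|lambda| = 0. Note ||N|| > r(N) — characteristic of non-normal nilpotent operators. Indeed N^3 = 0.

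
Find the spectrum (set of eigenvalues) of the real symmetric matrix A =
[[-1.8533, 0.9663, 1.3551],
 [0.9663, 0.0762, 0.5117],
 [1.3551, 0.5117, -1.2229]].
sigma(A) ≈ {-3, -1, 1}

A is real symmetric, so its spectrum consists of real eigenvalues. Expanding the characteristic polynomial of the displayed matrix gives
  det(λ I - A) = p(λ) = λ^3 + (3)λ^2 + (-1)λ + (-3).
Solving p(λ) = 0 yields eigenvalues ≈ -3, -1, 1. (A is shown rounded to 4 decimals, so these recover the underlying integer eigenvalues to within that precision.)
Verification: the trace of A = -3 equals the sum of eigenvalues -3, and det(A) ≈ 3.0000 matches the eigenvalue product 3.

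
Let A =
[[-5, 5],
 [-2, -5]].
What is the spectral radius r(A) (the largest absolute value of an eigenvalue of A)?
r(A) = sqrt(35) ≈ 5.9161

The eigenvalues of A are the roots of its characteristic polynomial. With M = A (coefficients from the trace and determinant):
  p(λ) = det(λ I - M) = λ^2 + 10λ + 35.
For λ^2 + 10λ + 35 the discriminant is -40. It is negative, so the roots are the complex-conjugate pair λ = -5 ± (sqrt(40)/2) i ≈ -5 ± 3.1623i. For a conjugate pair the product of the roots equals the constant term, so |λ|^2 = 35 and |λ| = sqrt(35) ≈ 5.9161.
Thus the eigenvalues (to 4 decimals) are -5 ± 3.1623i (modulus 5.9161). The spectral radius is the largest modulus: r(A) = sqrt(35) ≈ 5.9161. (Cross-check: r(A) ≤ ||A||_2 ≈ 7.6033; equality holds whenever A is normal, though it can also hold for some non-normal A.)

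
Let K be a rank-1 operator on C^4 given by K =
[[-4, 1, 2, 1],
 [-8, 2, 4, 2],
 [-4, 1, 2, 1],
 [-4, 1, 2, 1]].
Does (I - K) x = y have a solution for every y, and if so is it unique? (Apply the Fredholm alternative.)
(I - K) is singular (det(I - K) = 0, i.e. 1 ∈ sigma(K)). (I - K) x = y is solvable iff y ⊥ ker((I - K)^*) = span{(-4, 1, 2, 1)}, i.e. iff -4y_1 + y_2 + 2y_3 + y_4 = 0. When solvable, the solutions are x = y + c·(1, 2, 1, 1), c arbitrary (ker(I - K) = span{(1, 2, 1, 1)}, dimension 1).

K has rank 1, so it is an outer product K = u v^T: every row of K is a multiple of one row vector. Reading off the entries, u = (1, 2, 1, 1) and v = (-4, 1, 2, 1) (row i of K equals u_i·v^T). A rank-one matrix u v^T satisfies K u = u (v·u) and kills the (3)-dimensional subspace v^⊥, so its characteristic polynomial is lambda^3 (lambda - v·u) with v·u = tr K = 1. Hence the eigenvalues of I - K are 1 (multiplicity 3) and 1 - (1) = 0, so det(I - K) = 0. (Direct check: I - K =
[[5, -1, -2, -1],
 [8, -1, -4, -2],
 [4, -1, -1, -1],
 [4, -1, -2, 0]]
has determinant 0.) So 1 is an eigenvalue of K and (I - K) is not invertible. The finite-dimensional Fredholm alternative says: either (I - K) is invertible, or ker(I - K) ≠ {0} and then range(I - K) = ker((I - K)^*)^⊥, with dim ker(I - K) = dim ker((I - K)^*). We are in the second case, so we need both kernels. Kernel of I - K: (I - K) u = u - u (v·u) = u - u = 0, so ker(I - K) = span{u} = span{(1, 2, 1, 1)} (it is exactly 1-dimensional because rank(I - K) = 3). Kernel of the adjoint: K is real, so (I - K)^* = I - K^T = I - v u^T, and (I - v u^T) v = v - v (u·v) = 0; hence ker((I - K)^*) = span{v} = span{(-4, 1, 2, 1)}. Therefore (I - K) x = y is solvable iff <y, v> = 0, i.e. iff -4y_1 + y_2 + 2y_3 + y_4 = 0. When this holds, K y = u (v·y) = 0, so (I - K) y = y and x = y is a particular solution; the full solution set is the line x = y + c·u = y + c·(1, 2, 1, 1), c ∈ C.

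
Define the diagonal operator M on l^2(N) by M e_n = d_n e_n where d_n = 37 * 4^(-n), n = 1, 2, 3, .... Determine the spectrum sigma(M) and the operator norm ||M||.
sigma(M) = {37 * 4^(-n) : n ≥ 1} ∪ {0}; ||M|| = 37/4

A bounded diagonal operator on l^2 with diagonal entries d_n has spectrum equal to the closure of {d_n : n ≥ 1}: every d_n is an eigenvalue (with eigenvector e_n), so {d_n} ⊂ sigma(M); the spectrum is closed, so its closure is too; and for lambda not in the closure, (M - lambda I) has bounded inverse (the diagonal entries 1/(d_n - lambda) are bounded). For our sequence d_n = 37 * 4^(-n), n = 1, 2, 3, ...:
  - {d_n} = {37 * 4^(-n) : n ≥ 1}; the only limit point is 0
  - closure = {37 * 4^(-n) : n ≥ 1} ∪ {0}
For the norm: a diagonal operator has ||M|| = sup_n |d_n|. Here d_n = 37 * 4^(-n) is positive and decreasing, so sup_n |d_n| = d_1 = 37/4. So ||M|| = 37/4.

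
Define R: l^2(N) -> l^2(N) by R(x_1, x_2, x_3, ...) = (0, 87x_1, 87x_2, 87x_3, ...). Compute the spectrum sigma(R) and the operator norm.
sigma(R) = closed disk {z in C : |z| ≤ 87}; ||R|| = 87

Note R = 87·U where U is the unit right shift (U x)_k = x_{k-1} (with x_0 := 0); so ||R|| = 87||U|| and sigma(R) = 87·sigma(U). ||R x||^2 = sum_{k≥1} |87x_k|^2 = 7569||x||^2, so ||R|| = 87 and sigma(R) ⊂ {|z| ≤ 87}. For any |lambda| < 87, the equation (R - lambda I) x = 0 forces x_1 = 0, then 87x_k = lambda x_{k+1} ⇒ x = 0, so R has no eigenvalues. But (R - lambda I) is not surjective for |lambda| < 87: solving (R - lambda I) x = e_1 would require x_n proportional to (lambda/87)^(-n), which is not in l^2. So every |lambda| < 87 lies in the residual spectrum. The boundary |lambda| = 87 is in the approximate point spectrum (the spectrum is closed). Hence sigma(R) is the closed disk of radius 87.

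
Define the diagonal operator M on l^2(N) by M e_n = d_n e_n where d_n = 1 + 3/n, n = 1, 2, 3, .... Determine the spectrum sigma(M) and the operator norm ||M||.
sigma(M) = {1 + 3/n : n ≥ 1} ∪ {1}; ||M|| = 4

A bounded diagonal operator on l^2 with diagonal entries d_n has spectrum equal to the closure of {d_n : n ≥ 1}: every d_n is an eigenvalue (with eigenvector e_n), so {d_n} ⊂ sigma(M); the spectrum is closed, so its closure is too; and for lambda not in the closure, (M - lambda I) has bounded inverse (the diagonal entries 1/(d_n - lambda) are bounded). For our sequence d_n = 1 + 3/n, n = 1, 2, 3, ...:
  - {d_n} = {1 + 3/n : n ≥ 1}; the only limit point is 1
  - closure = {1 + 3/n : n ≥ 1} ∪ {1}
For the norm: a diagonal operator has ||M|| = sup_n |d_n|. Here d_n = 1 + 3/n is positive and decreasing, so sup_n |d_n| = d_1 = 1 + 3 = 4. So ||M|| = 4.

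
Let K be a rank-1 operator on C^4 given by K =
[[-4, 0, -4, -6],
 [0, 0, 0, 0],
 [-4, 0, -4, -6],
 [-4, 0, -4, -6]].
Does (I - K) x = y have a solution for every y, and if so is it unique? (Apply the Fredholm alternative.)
(I - K) is invertible (det(I - K) = 15 ≠ 0), so for every y in C^4 the equation (I - K) x = y has a unique solution.

K has rank 1, so it is an outer product K = u v^T: every row of K is a multiple of one row vector. Reading off the entries, u = (-2, 0, -2, -2) and v = (2, 0, 2, 3) (row i of K equals u_i·v^T). A rank-one matrix u v^T satisfies K u = u (v·u) and kills the (3)-dimensional subspace v^⊥, so its characteristic polynomial is lambda^3 (lambda - v·u) with v·u = tr K = -14. Hence the eigenvalues of I - K are 1 (multiplicity 3) and 1 - (-14) = 15, so det(I - K) = 15. (Direct check: I - K =
[[5, 0, 4, 6],
 [0, 1, 0, 0],
 [4, 0, 5, 6],
 [4, 0, 4, 7]]
has determinant 15.) The finite-dimensional Fredholm alternative says: either (I - K) is invertible, or ker(I - K) ≠ {0} and then range(I - K) = ker((I - K)^*)^⊥, with dim ker(I - K) = dim ker((I - K)^*). Since det(I - K) ≠ 0, 1 is not an eigenvalue of K and ker(I - K) = {0}, so we are in the first case: for every y there is a unique x = (I - K)^(-1) y. Explicitly, by the Sherman–Morrison formula, (I - u v^T)^(-1) = I + u v^T/(1 - v·u), i.e. (I - K)^(-1) = I + K/(15).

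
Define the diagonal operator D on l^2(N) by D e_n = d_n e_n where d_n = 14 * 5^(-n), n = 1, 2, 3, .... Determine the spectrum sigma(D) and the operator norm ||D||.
sigma(D) = {14 * 5^(-n) : n ≥ 1} ∪ {0}; ||D|| = 14/5

A bounded diagonal operator on l^2 with diagonal entries d_n has spectrum equal to the closure of {d_n : n ≥ 1}: every d_n is an eigenvalue (with eigenvector e_n), so {d_n} ⊂ sigma(D); the spectrum is closed, so its closure is too; and for lambda not in the closure, (D - lambda I) has bounded inverse (the diagonal entries 1/(d_n - lambda) are bounded). For our sequence d_n = 14 * 5^(-n), n = 1, 2, 3, ...:
  - {d_n} = {14 * 5^(-n) : n ≥ 1}; the only limit point is 0
  - closure = {14 * 5^(-n) : n ≥ 1} ∪ {0}
For the norm: a diagonal operator has ||D|| = sup_n |d_n|. Here d_n = 14 * 5^(-n) is positive and decreasing, so sup_n |d_n| = d_1 = 14/5. So ||D|| = 14/5.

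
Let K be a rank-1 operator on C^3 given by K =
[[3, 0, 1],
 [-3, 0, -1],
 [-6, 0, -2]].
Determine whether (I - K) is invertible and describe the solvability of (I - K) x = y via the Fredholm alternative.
(I - K) is singular (det(I - K) = 0, i.e. 1 ∈ sigma(K)). (I - K) x = y is solvable iff y ⊥ ker((I - K)^*) = span{(3, 0, 1)}, i.e. iff 3y_1 + y_3 = 0. When solvable, the solutions are x = y + c·(1, -1, -2), c arbitrary (ker(I - K) = span{(1, -1, -2)}, dimension 1).

K has rank 1, so it is an outer product K = u v^T: every row of K is a multiple of one row vector. Reading off the entries, u = (1, -1, -2) and v = (3, 0, 1) (row i of K equals u_i·v^T). A rank-one matrix u v^T satisfies K u = u (v·u) and kills the (2)-dimensional subspace v^⊥, so its characteristic polynomial is lambda^2 (lambda - v·u) with v·u = tr K = 1. Hence the eigenvalues of I - K are 1 (multiplicity 2) and 1 - (1) = 0, so det(I - K) = 0. (Direct check: I - K =
[[-2, 0, -1],
 [3, 1, 1],
 [6, 0, 3]]
has determinant 0.) So 1 is an eigenvalue of K and (I - K) is not invertible. The finite-dimensional Fredholm alternative says: either (I - K) is invertible, or ker(I - K) ≠ {0} and then range(I - K) = ker((I - K)^*)^⊥, with dim ker(I - K) = dim ker((I - K)^*). We are in the second case, so we need both kernels. Kernel of I - K: (I - K) u = u - u (v·u) = u - u = 0, so ker(I - K) = span{u} = span{(1, -1, -2)} (it is exactly 1-dimensional because rank(I - K) = 2). Kernel of the adjoint: K is real, so (I - K)^* = I - K^T = I - v u^T, and (I - v u^T) v = v - v (u·v) = 0; hence ker((I - K)^*) = span{v} = span{(3, 0, 1)}. Therefore (I - K) x = y is solvable iff <y, v> = 0, i.e. iff 3y_1 + y_3 = 0. When this holds, K y = u (v·y) = 0, so (I - K) y = y and x = y is a particular solution; the full solution set is the line x = y + c·u = y + c·(1, -1, -2), c ∈ C.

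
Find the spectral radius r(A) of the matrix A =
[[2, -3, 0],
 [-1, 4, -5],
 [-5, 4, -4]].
r(A) ≈ 4.1672

The eigenvalues of A are the roots of its characteristic polynomial. With M = A (coefficients from the trace, the sum of principal 2x2 minors, and det A):
  p(λ) = det(λ I - M) = λ^3 - 2λ^2 + λ + 55.
No integer candidate from the rational root theorem (±divisors of 55) is a root, so the roots are irrational. The cubic discriminant is Δ = -81895 < 0, so there is one real root and a complex-conjugate pair. p(-4) = -45 and p(-3) = 7 have opposite signs, so a root lies in (-4, -3); Newton's method refines it to λ ≈ -3.1672. Dividing out (λ - (-3.1672)) leaves approximately λ^2 - 5.1672λ + 17.3655. For λ^2 - 5.1672λ + 17.3655 the discriminant is -42.7622. It is negative, so the remaining roots are the complex-conjugate pair λ ≈ 2.5836 ± 3.2696i. Their product equals the constant term, so |λ|^2 ≈ 17.3655 and |λ| ≈ 4.1672.
Thus the eigenvalues (to 4 decimals) are -3.1672 (modulus 3.1672); 2.5836 ± 3.2696i (modulus 4.1672). The spectral radius is the largest modulus: r(A) ≈ 4.1672. (Cross-check: r(A) ≤ ||A||_2 ≈ 9.9485; equality holds whenever A is normal, though it can also hold for some non-normal A.)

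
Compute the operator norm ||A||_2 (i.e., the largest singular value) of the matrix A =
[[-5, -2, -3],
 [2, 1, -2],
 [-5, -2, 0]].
||A||_2 ≈ 8.0976 (= sqrt(largest eigenvalue of A^T A))

||A||_2 = sigma_max(A) = sqrt(lambda_max(A^T A)). Form the symmetric matrix M = A^T A =
[[54, 22, 11],
 [22, 9, 4],
 [11, 4, 13]].
Its characteristic polynomial (trace, sum of principal 2x2 minors, determinant of M give the coefficients) is
  p(λ) = det(λ I - M) = λ^3 - 76λ^2 + 684λ - 9.
No integer candidate from the rational root theorem (±divisors of 9) is a root, so the roots are irrational. The cubic discriminant is Δ = 1414898325 > 0, so there are three distinct real roots. p(0) = -9 and p(1) = 600 have opposite signs, so a root lies in (0, 1); Newton's method refines it to λ ≈ 0.0132. p(10) = 231 and p(11) = -350 have opposite signs, so a root lies in (10, 11); Newton's method refines it to λ ≈ 10.4162. p(65) = -2024 and p(66) = 1575 have opposite signs, so a root lies in (65, 66); Newton's method refines it to λ ≈ 65.5706. Check (Vieta): the three roots sum to 76, matching tr M = 76.
So the eigenvalues of A^T A are ≈ 0.0132, 10.4162, 65.5706 (all ≥ 0, as they must be for A^T A). The largest is λ_max ≈ 65.5706, hence ||A||_2 = sqrt(λ_max) ≈ 8.0976.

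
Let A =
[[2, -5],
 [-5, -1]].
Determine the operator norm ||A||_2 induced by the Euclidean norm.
||A||_2 = sqrt((55 + sqrt(109))/2) ≈ 5.7202 (= sqrt(largest eigenvalue of A^T A))

||A||_2 = sigma_max(A) = sqrt(lambda_max(A^T A)). Form the symmetric matrix M = A^T A =
[[29, -5],
 [-5, 26]].
Its characteristic polynomial (trace, determinant of M give the coefficients) is
  p(λ) = det(λ I - M) = λ^2 - 55λ + 729.
For λ^2 - 55λ + 729 the discriminant is 109. It is nonnegative but not a perfect square, so the roots are real and irrational: λ = (55 ± sqrt(109))/2 ≈ 32.7202, 22.2798.
So the eigenvalues of A^T A are ≈ 22.2798, 32.7202 (all ≥ 0, as they must be for A^T A). The largest is λ_max = (55 + sqrt(109))/2 ≈ 32.7202, hence ||A||_2 = sqrt(λ_max) = sqrt((55 + sqrt(109))/2) ≈ 5.7202.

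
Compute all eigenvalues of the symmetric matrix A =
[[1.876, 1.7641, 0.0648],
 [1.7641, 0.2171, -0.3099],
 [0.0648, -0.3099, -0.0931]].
sigma(A) ≈ {-1, 0, 3}

A is real symmetric, so its spectrum consists of real eigenvalues. Expanding the characteristic polynomial of the displayed matrix gives
  det(λ I - A) = p(λ) = λ^3 + (-2)λ^2 + (-3)λ + (0).
Solving p(λ) = 0 yields eigenvalues ≈ -1, 0, 3. (A is shown rounded to 4 decimals, so these recover the underlying integer eigenvalues to within that precision.)
Verification: the trace of A = 2 equals the sum of eigenvalues 2, and det(A) ≈ -0.0001 matches the eigenvalue product 0.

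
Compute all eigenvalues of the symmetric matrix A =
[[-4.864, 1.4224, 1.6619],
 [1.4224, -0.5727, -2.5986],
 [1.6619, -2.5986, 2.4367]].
sigma(A) ≈ {-6, -1, 4}

A is real symmetric, so its spectrum consists of real eigenvalues. Expanding the characteristic polynomial of the displayed matrix gives
  det(λ I - A) = p(λ) = λ^3 + (3)λ^2 + (-22)λ + (-24).
Solving p(λ) = 0 yields eigenvalues ≈ -6, -1, 4. (A is shown rounded to 4 decimals, so these recover the underlying integer eigenvalues to within that precision.)
Verification: the trace of A = -3 equals the sum of eigenvalues -3, and det(A) ≈ 23.9991 matches the eigenvalue product 24.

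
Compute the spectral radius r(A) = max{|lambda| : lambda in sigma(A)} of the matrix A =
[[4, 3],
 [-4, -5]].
r(A) = (1 + sqrt(33))/2 ≈ 3.3723

The eigenvalues of A are the roots of its characteristic polynomial. With M = A (coefficients from the trace and determinant):
  p(λ) = det(λ I - M) = λ^2 + λ - 8.
For λ^2 + λ - 8 the discriminant is 33. It is nonnegative but not a perfect square, so the roots are real and irrational: λ = (-1 ± sqrt(33))/2 ≈ 2.3723, -3.3723.
Thus the eigenvalues (to 4 decimals) are 2.3723 (modulus 2.3723); -3.3723 (modulus 3.3723). The spectral radius is the largest modulus: r(A) = (1 + sqrt(33))/2 ≈ 3.3723. (Cross-check: r(A) ≤ ||A||_2 ≈ 8.0632; equality holds whenever A is normal, though it can also hold for some non-normal A.)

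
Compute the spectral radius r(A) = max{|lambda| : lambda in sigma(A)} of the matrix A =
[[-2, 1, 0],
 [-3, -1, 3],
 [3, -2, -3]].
r(A) ≈ 3.7297

The eigenvalues of A are the roots of its characteristic polynomial. With M = A (coefficients from the trace, the sum of principal 2x2 minors, and det A):
  p(λ) = det(λ I - M) = λ^3 + 6λ^2 + 20λ + 18.
No integer candidate from the rational root theorem (±divisors of 18) is a root, so the roots are irrational. The cubic discriminant is Δ = -3020 < 0, so there is one real root and a complex-conjugate pair. p(-2) = -6 and p(-1) = 3 have opposite signs, so a root lies in (-2, -1); Newton's method refines it to λ ≈ -1.294. Dividing out (λ - (-1.294)) leaves approximately λ^2 + 4.706λ + 13.9105. For λ^2 + 4.706λ + 13.9105 the discriminant is -33.4954. It is negative, so the remaining roots are the complex-conjugate pair λ ≈ -2.353 ± 2.8938i. Their product equals the constant term, so |λ|^2 ≈ 13.9105 and |λ| ≈ 3.7297.
Thus the eigenvalues (to 4 decimals) are -1.294 (modulus 1.294); -2.353 ± 2.8938i (modulus 3.7297). The spectral radius is the largest modulus: r(A) ≈ 3.7297. (Cross-check: r(A) ≤ ||A||_2 ≈ 6.2532; equality holds whenever A is normal, though it can also hold for some non-normal A.)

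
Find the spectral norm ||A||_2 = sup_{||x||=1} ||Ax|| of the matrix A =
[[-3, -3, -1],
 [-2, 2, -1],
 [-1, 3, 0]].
||A||_2 ≈ 4.7663 (= sqrt(largest eigenvalue of A^T A))

||A||_2 = sigma_max(A) = sqrt(lambda_max(A^T A)). Form the symmetric matrix M = A^T A =
[[14, 2, 5],
 [2, 22, 1],
 [5, 1, 2]].
Its characteristic polynomial (trace, sum of principal 2x2 minors, determinant of M give the coefficients) is
  p(λ) = det(λ I - M) = λ^3 - 38λ^2 + 350λ - 64.
No integer candidate from the rational root theorem (±divisors of 64) is a root, so the roots are irrational. The cubic discriminant is Δ = 6553776 > 0, so there are three distinct real roots. p(0) = -64 and p(1) = 249 have opposite signs, so a root lies in (0, 1); Newton's method refines it to λ ≈ 0.1866. p(15) = 11 and p(16) = -96 have opposite signs, so a root lies in (15, 16); Newton's method refines it to λ ≈ 15.0962. p(22) = -108 and p(23) = 51 have opposite signs, so a root lies in (22, 23); Newton's method refines it to λ ≈ 22.7172. Check (Vieta): the three roots sum to 38, matching tr M = 38.
So the eigenvalues of A^T A are ≈ 0.1866, 15.0962, 22.7172 (all ≥ 0, as they must be for A^T A). The largest is λ_max ≈ 22.7172, hence ||A||_2 = sqrt(λ_max) ≈ 4.7663.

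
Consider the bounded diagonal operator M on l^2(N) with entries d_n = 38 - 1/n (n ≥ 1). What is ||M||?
||M|| = 38

For a diagonal operator on l^2 with entries d_n, ||M|| = sup_n |d_n|. Here d_1 = 37, d_2 = 75/2, ..., and d_n = 38 - 1/n increases monotonically toward 38. All terms lie in [37, 38), so |d_n| = d_n and the supremum is the limit 38, which is not attained by any individual d_n. Hence ||M|| = 38.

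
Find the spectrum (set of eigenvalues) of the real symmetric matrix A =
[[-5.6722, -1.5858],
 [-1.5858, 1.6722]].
sigma(A) ≈ {-6, 2}

A is real symmetric, so its spectrum consists of real eigenvalues. Expanding the characteristic polynomial of the displayed matrix gives
  det(λ I - A) = p(λ) = λ^2 + (4)λ + (-12).
Solving p(λ) = 0 yields eigenvalues ≈ -6, 2. (A is shown rounded to 4 decimals, so these recover the underlying integer eigenvalues to within that precision.)
Verification: the trace of A = -4 equals the sum of eigenvalues -4, and det(A) ≈ -11.9998 matches the eigenvalue product -12.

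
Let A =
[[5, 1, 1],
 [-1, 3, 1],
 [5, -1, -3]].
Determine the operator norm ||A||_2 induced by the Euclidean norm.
||A||_2 ≈ 7.3711 (= sqrt(largest eigenvalue of A^T A))

||A||_2 = sigma_max(A) = sqrt(lambda_max(A^T A)). Form the symmetric matrix M = A^T A =
[[51, -3, -11],
 [-3, 11, 7],
 [-11, 7, 11]].
Its characteristic polynomial (trace, sum of principal 2x2 minors, determinant of M give the coefficients) is
  p(λ) = det(λ I - M) = λ^3 - 73λ^2 + 1064λ - 2704.
No integer candidate from the rational root theorem (±divisors of 2704) is a root, so the roots are irrational. The cubic discriminant is Δ = 590169088 > 0, so there are three distinct real roots. p(3) = -142 and p(4) = 448 have opposite signs, so a root lies in (3, 4); Newton's method refines it to λ ≈ 3.2223. p(15) = 206 and p(16) = -272 have opposite signs, so a root lies in (15, 16); Newton's method refines it to λ ≈ 15.4447. p(54) = -652 and p(55) = 1366 have opposite signs, so a root lies in (54, 55); Newton's method refines it to λ ≈ 54.333. Check (Vieta): the three roots sum to 73, matching tr M = 73.
So the eigenvalues of A^T A are ≈ 3.2223, 15.4447, 54.333 (all ≥ 0, as they must be for A^T A). The largest is λ_max ≈ 54.333, hence ||A||_2 = sqrt(λ_max) ≈ 7.3711.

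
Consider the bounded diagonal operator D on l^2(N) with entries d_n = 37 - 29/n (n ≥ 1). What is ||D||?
||D|| = 37

For a diagonal operator on l^2 with entries d_n, ||D|| = sup_n |d_n|. Here d_1 = 8, d_2 = 45/2, ..., and d_n = 37 - 29/n increases monotonically toward 37. All terms lie in [8, 37), so |d_n| = d_n and the supremum is the limit 37, which is not attained by any individual d_n. Hence ||D|| = 37.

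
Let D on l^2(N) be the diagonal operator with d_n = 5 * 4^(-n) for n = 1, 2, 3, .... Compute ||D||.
||D|| = 5/4 (attained at n = 1)

For D diagonal, ||D|| = sup_n |d_n|. The sequence d_n = 5 * 4^(-n) is positive and strictly decreasing (ratio 4^(-1) < 1), so the supremum is d_1 = 5/4. Hence ||D|| = 5/4.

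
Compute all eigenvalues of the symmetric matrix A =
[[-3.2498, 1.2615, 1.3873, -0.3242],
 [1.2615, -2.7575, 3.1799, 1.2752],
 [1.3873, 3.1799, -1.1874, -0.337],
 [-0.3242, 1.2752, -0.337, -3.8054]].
sigma(A) ≈ {-6, -4, -3, 2}

A is real symmetric, so its spectrum consists of real eigenvalues. Expanding the characteristic polynomial of the displayed matrix gives
  det(λ I - A) = p(λ) = λ^4 + (11)λ^3 + (28)λ^2 + (-36)λ + (-144.0029).
Solving p(λ) = 0 yields eigenvalues ≈ -6, -4, -3, 2. (A is shown rounded to 4 decimals, so these recover the underlying integer eigenvalues to within that precision.)
Verification: the trace of A = -11 equals the sum of eigenvalues -11, and det(A) ≈ -144.0029 matches the eigenvalue product -144.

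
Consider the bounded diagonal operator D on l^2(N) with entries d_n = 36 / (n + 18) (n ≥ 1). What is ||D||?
||D|| = 36/19 (attained at n = 1)

For D diagonal, ||D|| = sup_n |d_n| = sup_n 36/(n + 18). This is positive and strictly decreasing in n, so the supremum is attained at n = 1: d_1 = 36/(1 + 18) = 36/19. Hence ||D|| = 36/19.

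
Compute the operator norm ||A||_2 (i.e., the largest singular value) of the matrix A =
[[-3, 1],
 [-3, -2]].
||A||_2 = sqrt((23 + sqrt(205))/2) ≈ 4.3196 (= sqrt(largest eigenvalue of A^T A))

||A||_2 = sigma_max(A) = sqrt(lambda_max(A^T A)). Form the symmetric matrix M = A^T A =
[[18, 3],
 [3, 5]].
Its characteristic polynomial (trace, determinant of M give the coefficients) is
  p(λ) = det(λ I - M) = λ^2 - 23λ + 81.
For λ^2 - 23λ + 81 the discriminant is 205. It is nonnegative but not a perfect square, so the roots are real and irrational: λ = (23 ± sqrt(205))/2 ≈ 18.6589, 4.3411.
So the eigenvalues of A^T A are ≈ 4.3411, 18.6589 (all ≥ 0, as they must be for A^T A). The largest is λ_max = (23 + sqrt(205))/2 ≈ 18.6589, hence ||A||_2 = sqrt(λ_max) = sqrt((23 + sqrt(205))/2) ≈ 4.3196.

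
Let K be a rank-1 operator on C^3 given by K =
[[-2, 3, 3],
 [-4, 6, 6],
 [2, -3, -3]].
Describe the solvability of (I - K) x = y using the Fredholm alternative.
(I - K) is singular (det(I - K) = 0, i.e. 1 ∈ sigma(K)). (I - K) x = y is solvable iff y ⊥ ker((I - K)^*) = span{(-2, 3, 3)}, i.e. iff -2y_1 + 3y_2 + 3y_3 = 0. When solvable, the solutions are x = y + c·(1, 2, -1), c arbitrary (ker(I - K) = span{(1, 2, -1)}, dimension 1).

K has rank 1, so it is an outer product K = u v^T: every row of K is a multiple of one row vector. Reading off the entries, u = (1, 2, -1) and v = (-2, 3, 3) (row i of K equals u_i·v^T). A rank-one matrix u v^T satisfies K u = u (v·u) and kills the (2)-dimensional subspace v^⊥, so its characteristic polynomial is lambda^2 (lambda - v·u) with v·u = tr K = 1. Hence the eigenvalues of I - K are 1 (multiplicity 2) and 1 - (1) = 0, so det(I - K) = 0. (Direct check: I - K =
[[3, -3, -3],
 [4, -5, -6],
 [-2, 3, 4]]
has determinant 0.) So 1 is an eigenvalue of K and (I - K) is not invertible. The finite-dimensional Fredholm alternative says: either (I - K) is invertible, or ker(I - K) ≠ {0} and then range(I - K) = ker((I - K)^*)^⊥, with dim ker(I - K) = dim ker((I - K)^*). We are in the second case, so we need both kernels. Kernel of I - K: (I - K) u = u - u (v·u) = u - u = 0, so ker(I - K) = span{u} = span{(1, 2, -1)} (it is exactly 1-dimensional because rank(I - K) = 2). Kernel of the adjoint: K is real, so (I - K)^* = I - K^T = I - v u^T, and (I - v u^T) v = v - v (u·v) = 0; hence ker((I - K)^*) = span{v} = span{(-2, 3, 3)}. Therefore (I - K) x = y is solvable iff <y, v> = 0, i.e. iff -2y_1 + 3y_2 + 3y_3 = 0. When this holds, K y = u (v·y) = 0, so (I - K) y = y and x = y is a particular solution; the full solution set is the line x = y + c·u = y + c·(1, 2, -1), c ∈ C.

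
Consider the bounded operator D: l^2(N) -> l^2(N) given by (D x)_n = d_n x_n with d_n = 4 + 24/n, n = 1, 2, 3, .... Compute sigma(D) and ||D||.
sigma(D) = {4 + 24/n : n ≥ 1} ∪ {4}; ||D|| = 28

A bounded diagonal operator on l^2 with diagonal entries d_n has spectrum equal to the closure of {d_n : n ≥ 1}: every d_n is an eigenvalue (with eigenvector e_n), so {d_n} ⊂ sigma(D); the spectrum is closed, so its closure is too; and for lambda not in the closure, (D - lambda I) has bounded inverse (the diagonal entries 1/(d_n - lambda) are bounded). For our sequence d_n = 4 + 24/n, n = 1, 2, 3, ...:
  - {d_n} = {4 + 24/n : n ≥ 1}; the only limit point is 4
  - closure = {4 + 24/n : n ≥ 1} ∪ {4}
For the norm: a diagonal operator has ||D|| = sup_n |d_n|. Here d_n = 4 + 24/n is positive and decreasing, so sup_n |d_n| = d_1 = 4 + 24 = 28. So ||D|| = 28.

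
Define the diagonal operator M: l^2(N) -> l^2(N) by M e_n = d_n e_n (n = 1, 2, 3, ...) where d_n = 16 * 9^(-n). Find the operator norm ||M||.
||M|| = 16/9 (attained at n = 1)

For M diagonal, ||M|| = sup_n |d_n|. The sequence d_n = 16 * 9^(-n) is positive and strictly decreasing (ratio 9^(-1) < 1), so the supremum is d_1 = 16/9. Hence ||M|| = 16/9.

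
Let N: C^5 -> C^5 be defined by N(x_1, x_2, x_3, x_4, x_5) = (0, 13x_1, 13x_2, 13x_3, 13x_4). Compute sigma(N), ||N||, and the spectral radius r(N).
sigma(N) = {0}; ||N|| = 13; r(N) = 0. (N is nilpotent with N^5 = 0.)

On C^5, N is a strictly lower-triangular matrix with 13 on the subdiagonal and zeros elsewhere, so its characteristic polynomial is lambda^5 and every eigenvalue is 0: sigma(N) = {0}. For the operator norm, N e_i = 13e_{i+1} for i = 1, ..., 4 and N e_5 = 0, so the singular values of N are 13 (with multiplicity 4) and 0; hence ||N|| = 13. The spectral radius r(N) = max|lambda| = 0. Note ||N|| > r(N) — characteristic of non-normal nilpotent operators. Indeed N^5 = 0.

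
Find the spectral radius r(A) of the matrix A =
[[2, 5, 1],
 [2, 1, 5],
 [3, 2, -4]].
r(A) ≈ 6.3617

The eigenvalues of A are the roots of its characteristic polynomial. With M = A (coefficients from the trace, the sum of principal 2x2 minors, and det A):
  p(λ) = det(λ I - M) = λ^3 + λ^2 - 33λ - 88.
No integer candidate from the rational root theorem (±divisors of 88) is a root, so the roots are irrational. The cubic discriminant is Δ = -11627 < 0, so there is one real root and a complex-conjugate pair. p(6) = -34 and p(7) = 73 have opposite signs, so a root lies in (6, 7); Newton's method refines it to λ ≈ 6.3617. Dividing out (λ - (6.3617)) leaves approximately λ^2 + 7.3617λ + 13.8328. For λ^2 + 7.3617λ + 13.8328 the discriminant is -1.1367. It is negative, so the remaining roots are the complex-conjugate pair λ ≈ -3.6808 ± 0.5331i. Their product equals the constant term, so |λ|^2 ≈ 13.8328 and |λ| ≈ 3.7192.
Thus the eigenvalues (to 4 decimals) are 6.3617 (modulus 6.3617); -3.6808 ± 0.5331i (modulus 3.7192). The spectral radius is the largest modulus: r(A) ≈ 6.3617. (Cross-check: r(A) ≤ ||A||_2 ≈ 6.6332; equality holds whenever A is normal, though it can also hold for some non-normal A.)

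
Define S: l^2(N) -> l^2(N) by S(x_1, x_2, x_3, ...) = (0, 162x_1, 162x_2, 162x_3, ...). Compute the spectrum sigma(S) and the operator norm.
sigma(S) = closed disk {z in C : |z| ≤ 162}; ||S|| = 162

Note S = 162·U where U is the unit right shift (U x)_k = x_{k-1} (with x_0 := 0); so ||S|| = 162||U|| and sigma(S) = 162·sigma(U). ||S x||^2 = sum_{k≥1} |162x_k|^2 = 26244||x||^2, so ||S|| = 162 and sigma(S) ⊂ {|z| ≤ 162}. For any |lambda| < 162, the equation (S - lambda I) x = 0 forces x_1 = 0, then 162x_k = lambda x_{k+1} ⇒ x = 0, so S has no eigenvalues. But (S - lambda I) is not surjective for |lambda| < 162: solving (S - lambda I) x = e_1 would require x_n proportional to (lambda/162)^(-n), which is not in l^2. So every |lambda| < 162 lies in the residual spectrum. The boundary |lambda| = 162 is in the approximate point spectrum (the spectrum is closed). Hence sigma(S) is the closed disk of radius 162.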